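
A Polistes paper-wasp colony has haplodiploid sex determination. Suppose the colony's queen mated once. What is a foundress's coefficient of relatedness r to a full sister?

0.75

Haplodiploid full sisters inherit their father's entire haploid genome identically (contributing 1/2) and on average half of their mother's contribution (1/2 · 1/2 = 1/4); r = 1/2 + 1/4 = 3/4.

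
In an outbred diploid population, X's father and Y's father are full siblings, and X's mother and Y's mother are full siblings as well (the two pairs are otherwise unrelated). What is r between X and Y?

Relatedness sums over independent paths through distinct common ancestors.
X and Y are related in two ways: first cousins through their fathers (r = 1/8) and first cousins through their mothers (r = 1/8) — i.e. double first cousins.
r = 1/8 + 1/8 = 0.25.

0.25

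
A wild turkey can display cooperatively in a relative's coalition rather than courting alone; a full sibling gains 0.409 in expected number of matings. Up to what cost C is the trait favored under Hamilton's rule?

0.2045

r to a full sibling = 1/2 (full sibs share both parents — two paths of length 2: r = 2·(1/2)^2 = 1/2).
Hamilton's rule: n·r·B > C, so the trait is favored while C < n·r·B = 1·0.5·0.409 = 0.2045.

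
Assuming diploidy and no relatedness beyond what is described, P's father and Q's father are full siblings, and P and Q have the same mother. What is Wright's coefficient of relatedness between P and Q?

0.375

With two independent routes of shared ancestry, r is the sum of the two contributions.
P and Q are related in two ways: first cousins through their fathers (r = 1/8) and half-sibs through their shared mother (r = 1/4).
r = 1/8 + 1/4 = 0.375.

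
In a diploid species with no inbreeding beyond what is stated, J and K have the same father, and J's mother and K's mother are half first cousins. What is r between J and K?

Relatedness sums over independent paths through distinct common ancestors.
J and K are related in two ways: half-sibs through their shared father (r = 1/4) and half second cousins through their mothers (r = 1/64).
r = 1/4 + 1/64 = 0.265625.

0.265625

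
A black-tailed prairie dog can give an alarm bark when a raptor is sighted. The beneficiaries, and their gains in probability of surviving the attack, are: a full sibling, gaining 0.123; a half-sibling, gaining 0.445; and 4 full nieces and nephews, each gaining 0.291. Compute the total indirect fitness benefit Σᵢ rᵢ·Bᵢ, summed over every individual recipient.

r to a full sibling = 1/2 (full sibs share both parents — two paths of length 2: r = 2·(1/2)^2 = 1/2).
r to a half-sibling = 1/4 (half-sibs share one parent — one path of length 2: r = (1/2)^2 = 1/4).
r to a full niece or nephew = 1/4 (full aunt/uncle↔niece/nephew: two paths of length 3 through the shared grandparent pair: r = 2·(1/2)^3 = 1/4).
Summing one r·B term per recipient: 1·0.5·0.123 + 1·0.25·0.445 + 4·0.25·0.291 = 0.46375.

0.46375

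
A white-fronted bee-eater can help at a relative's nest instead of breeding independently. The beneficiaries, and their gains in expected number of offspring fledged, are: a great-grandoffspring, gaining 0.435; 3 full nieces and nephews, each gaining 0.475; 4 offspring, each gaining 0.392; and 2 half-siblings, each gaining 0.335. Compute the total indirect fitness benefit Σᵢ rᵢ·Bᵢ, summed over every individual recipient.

1.362125

r to a great-grandoffspring = 0.125 (three parent–offspring links: r = (1/2)^3 = 1/8).
r to a full niece or nephew = 0.25 (full aunt/uncle↔niece/nephew: two paths of length 3 through the shared grandparent pair: r = 2·(1/2)^3 = 1/4).
r to an offspring = 0.5 (one parent–offspring link: r = (1/2)^1 = 1/2).
r to a half-sibling = 1/4 (half-sibs share one parent — one path of length 2: r = (1/2)^2 = 1/4).
Summing one r·B term per recipient: 1·0.125·0.435 + 3·0.25·0.475 + 4·0.5·0.392 + 2·0.25·0.335 = 1.362125.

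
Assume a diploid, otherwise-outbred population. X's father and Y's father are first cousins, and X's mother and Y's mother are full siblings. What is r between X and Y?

0.15625

Wright's path rule: contributions from independent ancestry routes add.
X and Y are related in two ways: second cousins through their fathers (r = 1/32) and first cousins through their mothers (r = 1/8).
r = 1/32 + 1/8 = 5/32 = 0.15625.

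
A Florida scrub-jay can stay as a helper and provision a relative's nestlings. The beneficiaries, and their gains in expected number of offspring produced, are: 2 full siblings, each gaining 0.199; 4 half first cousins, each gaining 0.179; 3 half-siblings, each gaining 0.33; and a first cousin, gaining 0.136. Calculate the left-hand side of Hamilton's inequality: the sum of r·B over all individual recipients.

r to a full sibling = 0.5 (full sibs share both parents — two paths of length 2: r = 2·(1/2)^2 = 1/2).
r to a half first cousin = 1/16 (half first cousins share one grandparent — one path of length 4: r = (1/2)^4 = 1/16).
r to a half-sibling = 0.25 (half-sibs share one parent — one path of length 2: r = (1/2)^2 = 1/4).
r to a first cousin = 0.125 (first cousins share one grandparent pair — two paths of length 4: r = 2·(1/2)^4 = 1/8).
Summing one r·B term per recipient: 2·0.5·0.199 + 4·0.0625·0.179 + 3·0.25·0.33 + 1·0.125·0.136 = 0.50825.

0.50825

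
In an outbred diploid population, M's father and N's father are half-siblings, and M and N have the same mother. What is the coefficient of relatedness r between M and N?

With two independent routes of shared ancestry, r is the sum of the two contributions.
M and N are related in two ways: half first cousins through their fathers (r = 1/16) and half-sibs through their shared mother (r = 1/4).
r = 1/16 + 1/4 = 5/16 = 0.3125.

0.3125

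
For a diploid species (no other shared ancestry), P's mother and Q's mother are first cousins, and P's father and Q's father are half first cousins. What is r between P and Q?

0.046875

Wright's path rule: contributions from independent ancestry routes add.
P and Q are related in two ways: second cousins through their mothers (r = 1/32) and half second cousins through their fathers (r = 1/64).
r = 1/32 + 1/64 = 3/64 = 0.046875.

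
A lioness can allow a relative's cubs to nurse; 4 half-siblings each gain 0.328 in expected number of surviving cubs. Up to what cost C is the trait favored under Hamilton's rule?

0.328

r to a half-sibling = 0.25 (half-sibs share one parent — one path of length 2: r = (1/2)^2 = 1/4).
Hamilton's rule: n·r·B > C, so the trait is favored while C < n·r·B = 4·0.25·0.328 = 0.328.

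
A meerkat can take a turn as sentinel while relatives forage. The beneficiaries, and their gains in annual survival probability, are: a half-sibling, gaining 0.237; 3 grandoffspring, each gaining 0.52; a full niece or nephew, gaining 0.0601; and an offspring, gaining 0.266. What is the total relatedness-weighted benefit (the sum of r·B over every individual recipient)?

0.597275

r to a half-sibling = 0.25 (half-sibs share one parent — one path of length 2: r = (1/2)^2 = 1/4).
r to a grandoffspring = 1/4 (two parent–offspring links: r = (1/2)^2 = 1/4).
r to a full niece or nephew = 1/4 (full aunt/uncle↔niece/nephew: two paths of length 3 through the shared grandparent pair: r = 2·(1/2)^3 = 1/4).
r to an offspring = 0.5 (one parent–offspring link: r = (1/2)^1 = 1/2).
Summing one r·B term per recipient: 1·0.25·0.237 + 3·0.25·0.52 + 1·0.25·0.0601 + 1·0.5·0.266 = 0.597275.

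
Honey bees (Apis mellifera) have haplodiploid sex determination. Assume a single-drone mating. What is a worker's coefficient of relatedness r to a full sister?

Haplodiploid full sisters inherit their father's entire haploid genome identically (contributing 1/2) and on average half of their mother's contribution (1/2 · 1/2 = 1/4); r = 1/2 + 1/4 = 3/4.

0.75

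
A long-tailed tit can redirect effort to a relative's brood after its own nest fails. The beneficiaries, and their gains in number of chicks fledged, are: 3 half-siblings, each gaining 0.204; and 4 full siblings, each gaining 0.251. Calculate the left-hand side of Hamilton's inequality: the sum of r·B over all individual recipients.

0.655

r to a half-sibling = 0.25 (half-sibs share one parent — one path of length 2: r = (1/2)^2 = 1/4).
r to a full sibling = 0.5 (full sibs share both parents — two paths of length 2: r = 2·(1/2)^2 = 1/2).
Summing one r·B term per recipient: 3·0.25·0.204 + 4·0.5·0.251 = 0.655.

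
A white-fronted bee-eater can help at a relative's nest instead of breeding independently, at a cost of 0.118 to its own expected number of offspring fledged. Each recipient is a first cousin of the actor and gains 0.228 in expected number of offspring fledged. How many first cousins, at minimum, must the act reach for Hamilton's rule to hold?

r to a first cousin = 1/8 (first cousins share one grandparent pair — two paths of length 4: r = 2·(1/2)^4 = 1/8).
Hamilton's rule: n·r·B > C  ⇒  n > C/(r·B) = 0.118/(0.125·0.228) = 4.14.
The smallest integer exceeding 4.14 is 5.

5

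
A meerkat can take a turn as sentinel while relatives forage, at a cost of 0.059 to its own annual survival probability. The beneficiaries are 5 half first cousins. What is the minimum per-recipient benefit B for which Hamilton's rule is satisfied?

r to a half first cousin = 1/16 (half first cousins share one grandparent — one path of length 4: r = (1/2)^4 = 1/16).
Hamilton's rule with n recipients of equal r: n·r·B > C, so B > C/(n·r) = 0.059/(5·0.0625) = 0.1888.

0.1888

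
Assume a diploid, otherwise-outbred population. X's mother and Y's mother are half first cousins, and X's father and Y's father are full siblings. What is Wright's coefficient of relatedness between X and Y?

Independent pedigree routes through distinct common ancestors add.
X and Y are related in two ways: half second cousins through their mothers (r = 1/64) and first cousins through their fathers (r = 1/8).
r = 1/64 + 1/8 = 9/64 = 0.140625.

0.140625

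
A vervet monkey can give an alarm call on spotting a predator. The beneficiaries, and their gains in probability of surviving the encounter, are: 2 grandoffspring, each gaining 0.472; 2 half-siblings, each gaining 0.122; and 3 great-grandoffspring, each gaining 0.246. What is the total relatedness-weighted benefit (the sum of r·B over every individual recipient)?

r to a grandoffspring = 1/4 (two parent–offspring links: r = (1/2)^2 = 1/4).
r to a half-sibling = 0.25 (half-sibs share one parent — one path of length 2: r = (1/2)^2 = 1/4).
r to a great-grandoffspring = 1/8 (three parent–offspring links: r = (1/2)^3 = 1/8).
Summing one r·B term per recipient: 2·0.25·0.472 + 2·0.25·0.122 + 3·0.125·0.246 = 0.38925.

0.38925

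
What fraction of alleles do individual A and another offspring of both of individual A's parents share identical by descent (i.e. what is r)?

Each parent–offspring link contributes a factor of 1/2, and independent paths through distinct common ancestors add.
Full sibs share both parents — two paths of length 2: r = 2·(1/2)^2 = 1/2.

0.5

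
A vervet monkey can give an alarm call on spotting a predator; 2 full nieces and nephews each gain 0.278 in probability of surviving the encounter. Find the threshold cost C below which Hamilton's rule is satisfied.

0.139

r to a full niece or nephew = 1/4 (full aunt/uncle↔niece/nephew: two paths of length 3 through the shared grandparent pair: r = 2·(1/2)^3 = 1/4).
Hamilton's rule: n·r·B > C, so the trait is favored while C < n·r·B = 2·0.25·0.278 = 0.139.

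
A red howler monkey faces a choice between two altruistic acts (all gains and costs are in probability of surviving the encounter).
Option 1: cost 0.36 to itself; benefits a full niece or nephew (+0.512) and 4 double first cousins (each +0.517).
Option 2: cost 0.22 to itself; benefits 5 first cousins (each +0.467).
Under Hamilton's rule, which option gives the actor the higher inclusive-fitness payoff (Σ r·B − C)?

Option 1

Option 1: r to a full niece or nephew = 0.25.
Option 1: r to a double first cousin = 0.25.
Option 1: Σ r·B − C = (1·0.25·0.512 + 4·0.25·0.517) − 0.36 = 0.285.
Option 2: r to a first cousin = 0.125.
Option 2: Σ r·B − C = (5·0.125·0.467) − 0.22 = 0.071875.
Option 1 has the higher net inclusive-fitness payoff.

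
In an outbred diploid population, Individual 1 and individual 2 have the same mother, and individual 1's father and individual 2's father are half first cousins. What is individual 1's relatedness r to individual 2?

Relatedness sums over independent paths through distinct common ancestors.
Individual 1 and individual 2 are related in two ways: half-sibs through their shared mother (r = 1/4) and half second cousins through their fathers (r = 1/64).
r = 1/4 + 1/64 = 17/64 = 0.265625.

0.265625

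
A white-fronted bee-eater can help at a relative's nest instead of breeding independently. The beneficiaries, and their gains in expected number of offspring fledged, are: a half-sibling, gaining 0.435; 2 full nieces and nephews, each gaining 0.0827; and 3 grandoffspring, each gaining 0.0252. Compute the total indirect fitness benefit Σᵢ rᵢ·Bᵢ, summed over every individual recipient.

r to a half-sibling = 0.25 (half-sibs share one parent — one path of length 2: r = (1/2)^2 = 1/4).
r to a full niece or nephew = 0.25 (full aunt/uncle↔niece/nephew: two paths of length 3 through the shared grandparent pair: r = 2·(1/2)^3 = 1/4).
r to a grandoffspring = 1/4 (two parent–offspring links: r = (1/2)^2 = 1/4).
Summing one r·B term per recipient: 1·0.25·0.435 + 2·0.25·0.0827 + 3·0.25·0.0252 = 0.169.

0.169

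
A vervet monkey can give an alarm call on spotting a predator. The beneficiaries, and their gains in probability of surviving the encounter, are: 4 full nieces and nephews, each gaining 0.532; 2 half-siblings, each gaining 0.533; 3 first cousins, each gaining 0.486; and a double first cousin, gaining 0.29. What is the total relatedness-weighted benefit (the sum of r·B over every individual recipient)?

1.05325

r to a full niece or nephew = 1/4 (full aunt/uncle↔niece/nephew: two paths of length 3 through the shared grandparent pair: r = 2·(1/2)^3 = 1/4).
r to a half-sibling = 1/4 (half-sibs share one parent — one path of length 2: r = (1/2)^2 = 1/4).
r to a first cousin = 0.125 (first cousins share one grandparent pair — two paths of length 4: r = 2·(1/2)^4 = 1/8).
r to a double first cousin = 0.25 (double first cousins share both grandparent pairs — four paths of length 4: r = 4·(1/2)^4 = 1/4).
Summing one r·B term per recipient: 4·0.25·0.532 + 2·0.25·0.533 + 3·0.125·0.486 + 1·0.25·0.29 = 1.05325.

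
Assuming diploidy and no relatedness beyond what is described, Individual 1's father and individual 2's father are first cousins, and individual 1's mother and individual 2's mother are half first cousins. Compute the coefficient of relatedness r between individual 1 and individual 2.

Relatedness sums over independent paths through distinct common ancestors.
Individual 1 and individual 2 are related in two ways: second cousins through their fathers (r = 1/32) and half second cousins through their mothers (r = 1/64).
r = 1/32 + 1/64 = 3/64 = 0.046875.

0.046875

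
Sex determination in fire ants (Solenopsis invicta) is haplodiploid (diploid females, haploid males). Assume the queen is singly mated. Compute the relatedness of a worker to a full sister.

0.75

Haplodiploid full sisters inherit their father's entire haploid genome identically (contributing 1/2) and on average half of their mother's contribution (1/2 · 1/2 = 1/4); r = 1/2 + 1/4 = 3/4.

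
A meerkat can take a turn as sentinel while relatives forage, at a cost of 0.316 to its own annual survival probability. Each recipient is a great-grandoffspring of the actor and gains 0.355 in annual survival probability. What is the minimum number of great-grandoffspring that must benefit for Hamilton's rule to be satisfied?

8

r to a great-grandoffspring = 0.125 (three parent–offspring links: r = (1/2)^3 = 1/8).
Hamilton's rule: n·r·B > C  ⇒  n > C/(r·B) = 0.316/(0.125·0.355) = 7.121.
The smallest integer exceeding 7.121 is 8.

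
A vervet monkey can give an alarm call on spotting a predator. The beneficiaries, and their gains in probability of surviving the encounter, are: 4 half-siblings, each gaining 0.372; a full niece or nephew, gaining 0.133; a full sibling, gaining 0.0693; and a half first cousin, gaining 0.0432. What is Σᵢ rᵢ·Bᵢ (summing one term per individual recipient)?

0.4426

r to a half-sibling = 0.25 (half-sibs share one parent — one path of length 2: r = (1/2)^2 = 1/4).
r to a full niece or nephew = 1/4 (full aunt/uncle↔niece/nephew: two paths of length 3 through the shared grandparent pair: r = 2·(1/2)^3 = 1/4).
r to a full sibling = 1/2 (full sibs share both parents — two paths of length 2: r = 2·(1/2)^2 = 1/2).
r to a half first cousin = 1/16 (half first cousins share one grandparent — one path of length 4: r = (1/2)^4 = 1/16).
Summing one r·B term per recipient: 4·0.25·0.372 + 1·0.25·0.133 + 1·0.5·0.0693 + 1·0.0625·0.0432 = 0.4426.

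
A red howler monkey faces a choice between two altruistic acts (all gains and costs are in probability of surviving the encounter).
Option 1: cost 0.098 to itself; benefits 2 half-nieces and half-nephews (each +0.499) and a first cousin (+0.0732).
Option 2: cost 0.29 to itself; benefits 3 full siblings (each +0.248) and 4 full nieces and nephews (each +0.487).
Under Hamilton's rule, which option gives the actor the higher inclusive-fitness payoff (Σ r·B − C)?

Option 1: r to a half-niece or half-nephew = 0.125.
Option 1: r to a first cousin = 0.125.
Option 1: Σ r·B − C = (2·0.125·0.499 + 1·0.125·0.0732) − 0.098 = 0.0359.
Option 2: r to a full sibling = 0.5.
Option 2: r to a full niece or nephew = 0.25.
Option 2: Σ r·B − C = (3·0.5·0.248 + 4·0.25·0.487) − 0.29 = 0.569.
Option 2 has the higher net inclusive-fitness payoff.

Option 2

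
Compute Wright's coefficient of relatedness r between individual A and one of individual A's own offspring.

0.5

Each parent–offspring link contributes a factor of 1/2, and independent paths through distinct common ancestors add.
One parent–offspring link: r = (1/2)^1 = 1/2.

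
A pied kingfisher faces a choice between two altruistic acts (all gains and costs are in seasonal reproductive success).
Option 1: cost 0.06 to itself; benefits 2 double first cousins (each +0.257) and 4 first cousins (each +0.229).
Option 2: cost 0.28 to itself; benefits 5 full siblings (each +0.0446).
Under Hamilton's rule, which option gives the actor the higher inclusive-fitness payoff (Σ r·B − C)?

Option 1

Option 1: r to a double first cousin = 0.25.
Option 1: r to a first cousin = 0.125.
Option 1: Σ r·B − C = (2·0.25·0.257 + 4·0.125·0.229) − 0.06 = 0.183.
Option 2: r to a full sibling = 0.5.
Option 2: Σ r·B − C = (5·0.5·0.0446) − 0.28 = -0.1685.
Option 1 has the higher net inclusive-fitness payoff.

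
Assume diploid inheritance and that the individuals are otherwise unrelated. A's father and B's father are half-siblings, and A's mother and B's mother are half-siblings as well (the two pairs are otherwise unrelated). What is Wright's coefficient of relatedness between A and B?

0.125

Independent pedigree routes through distinct common ancestors add.
A and B are related in two ways: half first cousins through their fathers (r = 1/16) and half first cousins through their mothers (r = 1/16).
r = 1/16 + 1/16 = 1/8 = 0.125.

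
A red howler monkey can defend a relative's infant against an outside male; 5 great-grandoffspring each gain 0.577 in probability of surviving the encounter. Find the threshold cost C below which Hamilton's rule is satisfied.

r to a great-grandoffspring = 1/8 (three parent–offspring links: r = (1/2)^3 = 1/8).
Hamilton's rule: n·r·B > C, so the trait is favored while C < n·r·B = 5·0.125·0.577 = 0.360625.

0.360625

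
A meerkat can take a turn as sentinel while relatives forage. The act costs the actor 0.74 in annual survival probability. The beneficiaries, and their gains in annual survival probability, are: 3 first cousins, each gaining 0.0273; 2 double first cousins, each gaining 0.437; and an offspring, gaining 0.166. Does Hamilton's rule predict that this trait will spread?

Hamilton's rule: the trait is favored when the sum of r·B over every recipient exceeds the actor's cost C.
r to a first cousin = 1/8 (first cousins share one grandparent pair — two paths of length 4: r = 2·(1/2)^4 = 1/8).
r to a double first cousin = 0.25 (double first cousins share both grandparent pairs — four paths of length 4: r = 4·(1/2)^4 = 1/4).
r to an offspring = 0.5 (one parent–offspring link: r = (1/2)^1 = 1/2).
Summing one r·B term per recipient: 3·0.125·0.0273 + 2·0.25·0.437 + 1·0.5·0.166 = 0.3117375.
0.3117375 < 0.74: the indirect benefit is less than the cost.

No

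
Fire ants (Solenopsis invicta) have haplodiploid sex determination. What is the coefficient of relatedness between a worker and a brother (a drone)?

Her haploid brother carries none of their father's genes and a random half of their mother's genome; that half matches the maternal half of her own genome with probability 1/2: r = 1/2 · 1/2 = 1/4.

0.25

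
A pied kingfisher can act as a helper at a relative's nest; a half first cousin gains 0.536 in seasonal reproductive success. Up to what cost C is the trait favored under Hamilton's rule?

0.0335

r to a half first cousin = 0.0625 (half first cousins share one grandparent — one path of length 4: r = (1/2)^4 = 1/16).
Hamilton's rule: n·r·B > C, so the trait is favored while C < n·r·B = 1·0.0625·0.536 = 0.0335.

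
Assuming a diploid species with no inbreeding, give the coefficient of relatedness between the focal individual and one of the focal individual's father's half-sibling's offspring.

Each parent–offspring link contributes a factor of 1/2, and independent paths through distinct common ancestors add.
Half first cousins share one grandparent — one path of length 4: r = (1/2)^4 = 1/16.

0.0625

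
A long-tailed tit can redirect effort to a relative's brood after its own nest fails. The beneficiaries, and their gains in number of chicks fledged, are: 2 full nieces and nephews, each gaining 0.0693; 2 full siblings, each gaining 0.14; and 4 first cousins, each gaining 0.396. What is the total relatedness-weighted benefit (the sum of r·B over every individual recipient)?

r to a full niece or nephew = 0.25 (full aunt/uncle↔niece/nephew: two paths of length 3 through the shared grandparent pair: r = 2·(1/2)^3 = 1/4).
r to a full sibling = 1/2 (full sibs share both parents — two paths of length 2: r = 2·(1/2)^2 = 1/2).
r to a first cousin = 0.125 (first cousins share one grandparent pair — two paths of length 4: r = 2·(1/2)^4 = 1/8).
Summing one r·B term per recipient: 2·0.25·0.0693 + 2·0.5·0.14 + 4·0.125·0.396 = 0.37265.

0.37265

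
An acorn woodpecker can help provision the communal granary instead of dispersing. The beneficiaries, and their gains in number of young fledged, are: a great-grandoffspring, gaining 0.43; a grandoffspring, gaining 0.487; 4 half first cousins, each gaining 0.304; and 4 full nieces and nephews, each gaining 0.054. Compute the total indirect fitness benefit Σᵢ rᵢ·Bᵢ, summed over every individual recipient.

r to a great-grandoffspring = 1/8 (three parent–offspring links: r = (1/2)^3 = 1/8).
r to a grandoffspring = 0.25 (two parent–offspring links: r = (1/2)^2 = 1/4).
r to a half first cousin = 0.0625 (half first cousins share one grandparent — one path of length 4: r = (1/2)^4 = 1/16).
r to a full niece or nephew = 0.25 (full aunt/uncle↔niece/nephew: two paths of length 3 through the shared grandparent pair: r = 2·(1/2)^3 = 1/4).
Summing one r·B term per recipient: 1·0.125·0.43 + 1·0.25·0.487 + 4·0.0625·0.304 + 4·0.25·0.054 = 0.3055.

0.3055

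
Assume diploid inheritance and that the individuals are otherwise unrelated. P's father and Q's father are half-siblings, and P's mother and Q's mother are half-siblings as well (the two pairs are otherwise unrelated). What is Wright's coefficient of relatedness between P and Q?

Wright's path rule: contributions from independent ancestry routes add.
P and Q are related in two ways: half first cousins through their fathers (r = 1/16) and half first cousins through their mothers (r = 1/16).
r = 1/16 + 1/16 = 1/8 = 0.125.

0.125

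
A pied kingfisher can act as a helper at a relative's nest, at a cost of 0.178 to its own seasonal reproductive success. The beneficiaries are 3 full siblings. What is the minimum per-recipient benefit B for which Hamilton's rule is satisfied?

0.1187

r to a full sibling = 0.5 (full sibs share both parents — two paths of length 2: r = 2·(1/2)^2 = 1/2).
Hamilton's rule with n recipients of equal r: n·r·B > C, so B > C/(n·r) = 0.178/(3·0.5) = 0.1187.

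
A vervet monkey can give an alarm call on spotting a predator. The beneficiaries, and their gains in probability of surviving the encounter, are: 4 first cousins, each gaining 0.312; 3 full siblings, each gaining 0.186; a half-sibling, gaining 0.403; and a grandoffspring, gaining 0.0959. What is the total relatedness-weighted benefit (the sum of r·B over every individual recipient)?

r to a first cousin = 1/8 (first cousins share one grandparent pair — two paths of length 4: r = 2·(1/2)^4 = 1/8).
r to a full sibling = 0.5 (full sibs share both parents — two paths of length 2: r = 2·(1/2)^2 = 1/2).
r to a half-sibling = 0.25 (half-sibs share one parent — one path of length 2: r = (1/2)^2 = 1/4).
r to a grandoffspring = 1/4 (two parent–offspring links: r = (1/2)^2 = 1/4).
Summing one r·B term per recipient: 4·0.125·0.312 + 3·0.5·0.186 + 1·0.25·0.403 + 1·0.25·0.0959 = 0.559725.

0.559725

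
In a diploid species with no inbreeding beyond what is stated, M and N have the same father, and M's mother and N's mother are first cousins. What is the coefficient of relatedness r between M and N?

With two independent routes of shared ancestry, r is the sum of the two contributions.
M and N are related in two ways: half-sibs through their shared father (r = 1/4) and second cousins through their mothers (r = 1/32).
r = 1/4 + 1/32 = 0.28125.

0.28125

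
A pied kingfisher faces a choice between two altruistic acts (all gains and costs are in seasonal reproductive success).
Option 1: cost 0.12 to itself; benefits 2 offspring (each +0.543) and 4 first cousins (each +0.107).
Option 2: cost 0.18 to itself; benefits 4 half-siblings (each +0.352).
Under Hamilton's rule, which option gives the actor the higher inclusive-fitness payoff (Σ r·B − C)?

Option 1

Option 1: r to an offspring = 0.5.
Option 1: r to a first cousin = 0.125.
Option 1: Σ r·B − C = (2·0.5·0.543 + 4·0.125·0.107) − 0.12 = 0.4765.
Option 2: r to a half-sibling = 0.25.
Option 2: Σ r·B − C = (4·0.25·0.352) − 0.18 = 0.172.
Option 1 has the higher net inclusive-fitness payoff.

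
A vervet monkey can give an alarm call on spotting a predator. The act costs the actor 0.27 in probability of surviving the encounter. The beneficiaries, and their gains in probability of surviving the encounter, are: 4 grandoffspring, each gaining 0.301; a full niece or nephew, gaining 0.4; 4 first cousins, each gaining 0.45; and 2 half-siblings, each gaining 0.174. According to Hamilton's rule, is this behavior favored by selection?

Yes

Hamilton's rule: the trait is favored when the sum of r·B over every recipient exceeds the actor's cost C.
r to a grandoffspring = 0.25 (two parent–offspring links: r = (1/2)^2 = 1/4).
r to a full niece or nephew = 0.25 (full aunt/uncle↔niece/nephew: two paths of length 3 through the shared grandparent pair: r = 2·(1/2)^3 = 1/4).
r to a first cousin = 0.125 (first cousins share one grandparent pair — two paths of length 4: r = 2·(1/2)^4 = 1/8).
r to a half-sibling = 1/4 (half-sibs share one parent — one path of length 2: r = (1/2)^2 = 1/4).
Summing one r·B term per recipient: 4·0.25·0.301 + 1·0.25·0.4 + 4·0.125·0.45 + 2·0.25·0.174 = 0.713.
0.713 > 0.27: the indirect benefit exceeds the cost.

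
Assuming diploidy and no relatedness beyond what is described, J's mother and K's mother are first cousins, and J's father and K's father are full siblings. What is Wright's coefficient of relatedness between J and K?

0.15625

Independent pedigree routes through distinct common ancestors add.
J and K are related in two ways: second cousins through their mothers (r = 1/32) and first cousins through their fathers (r = 1/8).
r = 1/32 + 1/8 = 0.15625.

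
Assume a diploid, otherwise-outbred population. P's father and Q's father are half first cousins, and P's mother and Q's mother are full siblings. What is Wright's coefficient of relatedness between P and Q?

0.140625

Independent pedigree routes through distinct common ancestors add.
P and Q are related in two ways: half second cousins through their fathers (r = 1/64) and first cousins through their mothers (r = 1/8).
r = 1/64 + 1/8 = 9/64 = 0.140625.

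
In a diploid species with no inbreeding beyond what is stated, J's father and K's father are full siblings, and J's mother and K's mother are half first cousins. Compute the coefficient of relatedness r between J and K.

0.140625

With two independent routes of shared ancestry, r is the sum of the two contributions.
J and K are related in two ways: first cousins through their fathers (r = 1/8) and half second cousins through their mothers (r = 1/64).
r = 1/8 + 1/64 = 9/64 = 0.140625.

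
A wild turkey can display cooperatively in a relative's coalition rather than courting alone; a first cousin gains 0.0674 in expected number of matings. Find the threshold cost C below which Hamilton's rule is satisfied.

r to a first cousin = 0.125 (first cousins share one grandparent pair — two paths of length 4: r = 2·(1/2)^4 = 1/8).
Hamilton's rule: n·r·B > C, so the trait is favored while C < n·r·B = 1·0.125·0.0674 = 0.008425.

0.008425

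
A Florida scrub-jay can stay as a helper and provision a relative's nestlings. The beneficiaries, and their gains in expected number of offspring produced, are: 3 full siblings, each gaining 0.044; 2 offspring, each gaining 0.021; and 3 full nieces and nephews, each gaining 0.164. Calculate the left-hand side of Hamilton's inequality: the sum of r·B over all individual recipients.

r to a full sibling = 0.5 (full sibs share both parents — two paths of length 2: r = 2·(1/2)^2 = 1/2).
r to an offspring = 0.5 (one parent–offspring link: r = (1/2)^1 = 1/2).
r to a full niece or nephew = 1/4 (full aunt/uncle↔niece/nephew: two paths of length 3 through the shared grandparent pair: r = 2·(1/2)^3 = 1/4).
Summing one r·B term per recipient: 3·0.5·0.044 + 2·0.5·0.021 + 3·0.25·0.164 = 0.21.

0.21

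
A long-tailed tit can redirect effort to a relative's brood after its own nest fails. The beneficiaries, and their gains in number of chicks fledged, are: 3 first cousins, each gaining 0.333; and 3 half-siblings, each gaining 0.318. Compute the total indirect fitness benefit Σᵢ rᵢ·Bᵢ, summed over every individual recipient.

r to a first cousin = 1/8 (first cousins share one grandparent pair — two paths of length 4: r = 2·(1/2)^4 = 1/8).
r to a half-sibling = 0.25 (half-sibs share one parent — one path of length 2: r = (1/2)^2 = 1/4).
Summing one r·B term per recipient: 3·0.125·0.333 + 3·0.25·0.318 = 0.363375.

0.363375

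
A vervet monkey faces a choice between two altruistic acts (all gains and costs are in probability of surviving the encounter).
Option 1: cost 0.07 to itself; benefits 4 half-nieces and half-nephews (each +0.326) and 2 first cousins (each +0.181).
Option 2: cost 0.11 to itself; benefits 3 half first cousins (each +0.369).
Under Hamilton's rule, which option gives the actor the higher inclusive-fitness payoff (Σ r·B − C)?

Option 1

Option 1: r to a half-niece or half-nephew = 0.125.
Option 1: r to a first cousin = 0.125.
Option 1: Σ r·B − C = (4·0.125·0.326 + 2·0.125·0.181) − 0.07 = 0.13825.
Option 2: r to a half first cousin = 0.0625.
Option 2: Σ r·B − C = (3·0.0625·0.369) − 0.11 = -0.0408125.
Option 1 has the higher net inclusive-fitness payoff.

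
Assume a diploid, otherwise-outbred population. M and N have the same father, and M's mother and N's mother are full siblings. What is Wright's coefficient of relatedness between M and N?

0.375

With two independent routes of shared ancestry, r is the sum of the two contributions.
M and N are related in two ways: half-sibs through their shared father (r = 1/4) and first cousins through their mothers (r = 1/8).
r = 1/4 + 1/8 = 0.375.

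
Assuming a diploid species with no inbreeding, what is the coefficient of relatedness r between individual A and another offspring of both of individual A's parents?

0.5

Each parent–offspring link contributes a factor of 1/2, and independent paths through distinct common ancestors add.
Full sibs share both parents — two paths of length 2: r = 2·(1/2)^2 = 1/2.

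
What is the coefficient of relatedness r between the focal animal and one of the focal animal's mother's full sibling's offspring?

Each parent–offspring link contributes a factor of 1/2, and independent paths through distinct common ancestors add.
First cousins share one grandparent pair — two paths of length 4: r = 2·(1/2)^4 = 1/8.

0.125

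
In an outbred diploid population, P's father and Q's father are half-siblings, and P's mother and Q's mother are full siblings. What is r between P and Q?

0.1875

Independent pedigree routes through distinct common ancestors add.
P and Q are related in two ways: half first cousins through their fathers (r = 1/16) and first cousins through their mothers (r = 1/8).
r = 1/16 + 1/8 = 3/16 = 0.1875.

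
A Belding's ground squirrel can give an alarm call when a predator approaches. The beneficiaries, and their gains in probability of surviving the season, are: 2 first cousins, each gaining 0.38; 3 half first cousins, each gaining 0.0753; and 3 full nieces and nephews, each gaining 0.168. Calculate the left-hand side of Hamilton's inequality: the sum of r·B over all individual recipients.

r to a first cousin = 1/8 (first cousins share one grandparent pair — two paths of length 4: r = 2·(1/2)^4 = 1/8).
r to a half first cousin = 0.0625 (half first cousins share one grandparent — one path of length 4: r = (1/2)^4 = 1/16).
r to a full niece or nephew = 0.25 (full aunt/uncle↔niece/nephew: two paths of length 3 through the shared grandparent pair: r = 2·(1/2)^3 = 1/4).
Summing one r·B term per recipient: 2·0.125·0.38 + 3·0.0625·0.0753 + 3·0.25·0.168 = 0.23511875.

0.23511875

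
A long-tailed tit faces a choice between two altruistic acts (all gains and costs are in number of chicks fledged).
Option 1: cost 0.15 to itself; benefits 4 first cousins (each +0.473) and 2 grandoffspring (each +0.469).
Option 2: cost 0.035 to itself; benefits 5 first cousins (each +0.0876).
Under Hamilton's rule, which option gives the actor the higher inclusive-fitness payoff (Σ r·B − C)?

Option 1: r to a first cousin = 0.125.
Option 1: r to a grandoffspring = 0.25.
Option 1: Σ r·B − C = (4·0.125·0.473 + 2·0.25·0.469) − 0.15 = 0.321.
Option 2: r to a first cousin = 0.125.
Option 2: Σ r·B − C = (5·0.125·0.0876) − 0.035 = 0.01975.
Option 1 has the higher net inclusive-fitness payoff.

Option 1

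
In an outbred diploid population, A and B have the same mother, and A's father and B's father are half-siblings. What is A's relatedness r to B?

Wright's path rule: contributions from independent ancestry routes add.
A and B are related in two ways: half-sibs through their shared mother (r = 1/4) and half first cousins through their fathers (r = 1/16).
r = 1/4 + 1/16 = 0.3125.

0.3125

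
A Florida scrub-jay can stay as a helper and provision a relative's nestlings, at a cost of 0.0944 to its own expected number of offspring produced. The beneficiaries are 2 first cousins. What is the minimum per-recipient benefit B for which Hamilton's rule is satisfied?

r to a first cousin = 1/8 (first cousins share one grandparent pair — two paths of length 4: r = 2·(1/2)^4 = 1/8).
Hamilton's rule with n recipients of equal r: n·r·B > C, so B > C/(n·r) = 0.0944/(2·0.125) = 0.3776.

0.3776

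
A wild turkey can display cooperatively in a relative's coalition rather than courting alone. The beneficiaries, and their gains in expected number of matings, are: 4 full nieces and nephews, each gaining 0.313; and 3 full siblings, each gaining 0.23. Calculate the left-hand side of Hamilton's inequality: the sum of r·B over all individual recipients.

r to a full niece or nephew = 0.25 (full aunt/uncle↔niece/nephew: two paths of length 3 through the shared grandparent pair: r = 2·(1/2)^3 = 1/4).
r to a full sibling = 0.5 (full sibs share both parents — two paths of length 2: r = 2·(1/2)^2 = 1/2).
Summing one r·B term per recipient: 4·0.25·0.313 + 3·0.5·0.23 = 0.658.

0.658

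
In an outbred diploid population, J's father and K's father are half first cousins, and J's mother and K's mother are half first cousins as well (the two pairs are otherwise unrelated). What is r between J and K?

0.03125

With two independent routes of shared ancestry, r is the sum of the two contributions.
J and K are related in two ways: half second cousins through their fathers (r = 1/64) and half second cousins through their mothers (r = 1/64).
r = 1/64 + 1/64 = 1/32 = 0.03125.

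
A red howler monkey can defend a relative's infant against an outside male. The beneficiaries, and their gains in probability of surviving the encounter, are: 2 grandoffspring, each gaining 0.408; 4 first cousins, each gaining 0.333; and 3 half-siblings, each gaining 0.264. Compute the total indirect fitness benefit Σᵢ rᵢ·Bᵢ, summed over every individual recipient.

0.5685

r to a grandoffspring = 1/4 (two parent–offspring links: r = (1/2)^2 = 1/4).
r to a first cousin = 0.125 (first cousins share one grandparent pair — two paths of length 4: r = 2·(1/2)^4 = 1/8).
r to a half-sibling = 0.25 (half-sibs share one parent — one path of length 2: r = (1/2)^2 = 1/4).
Summing one r·B term per recipient: 2·0.25·0.408 + 4·0.125·0.333 + 3·0.25·0.264 = 0.5685.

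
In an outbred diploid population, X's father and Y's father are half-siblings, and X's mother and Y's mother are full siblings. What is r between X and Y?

0.1875

Independent pedigree routes through distinct common ancestors add.
X and Y are related in two ways: half first cousins through their fathers (r = 1/16) and first cousins through their mothers (r = 1/8).
r = 1/16 + 1/8 = 3/16 = 0.1875.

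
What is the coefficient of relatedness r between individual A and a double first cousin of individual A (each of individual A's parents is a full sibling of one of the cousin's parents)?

Each parent–offspring link contributes a factor of 1/2, and independent paths through distinct common ancestors add.
Double first cousins share both grandparent pairs — four paths of length 4: r = 4·(1/2)^4 = 1/4.

0.25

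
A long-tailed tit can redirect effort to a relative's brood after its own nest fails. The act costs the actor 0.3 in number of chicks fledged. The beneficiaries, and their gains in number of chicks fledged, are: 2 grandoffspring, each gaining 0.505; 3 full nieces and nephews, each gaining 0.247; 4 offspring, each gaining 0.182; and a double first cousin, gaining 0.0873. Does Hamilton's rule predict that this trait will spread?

Hamilton's rule: the trait is favored when the sum of r·B over every recipient exceeds the actor's cost C.
r to a grandoffspring = 1/4 (two parent–offspring links: r = (1/2)^2 = 1/4).
r to a full niece or nephew = 0.25 (full aunt/uncle↔niece/nephew: two paths of length 3 through the shared grandparent pair: r = 2·(1/2)^3 = 1/4).
r to an offspring = 0.5 (one parent–offspring link: r = (1/2)^1 = 1/2).
r to a double first cousin = 1/4 (double first cousins share both grandparent pairs — four paths of length 4: r = 4·(1/2)^4 = 1/4).
Summing one r·B term per recipient: 2·0.25·0.505 + 3·0.25·0.247 + 4·0.5·0.182 + 1·0.25·0.0873 = 0.823575.
0.823575 > 0.3: the indirect benefit exceeds the cost.

Yes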